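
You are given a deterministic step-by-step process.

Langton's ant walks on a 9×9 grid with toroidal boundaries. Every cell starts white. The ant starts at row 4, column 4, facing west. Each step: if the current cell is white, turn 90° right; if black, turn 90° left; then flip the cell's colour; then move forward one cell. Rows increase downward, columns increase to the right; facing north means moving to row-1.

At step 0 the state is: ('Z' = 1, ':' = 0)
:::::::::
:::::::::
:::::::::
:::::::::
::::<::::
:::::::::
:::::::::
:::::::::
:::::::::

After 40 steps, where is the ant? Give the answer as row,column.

4,6

k=0  :::::::::
:::::::::
:::::::::
:::::::::
::::<::::
:::::::::
:::::::::
:::::::::
:::::::::
k=1  :::::::::
:::::::::
:::::::::
::::^::::
::::Z::::
:::::::::
:::::::::
:::::::::
:::::::::
k=2  :::::::::
:::::::::
:::::::::
::::Z>:::
::::Z::::
:::::::::
:::::::::
:::::::::
:::::::::
k=3  :::::::::
:::::::::
:::::::::
::::ZZ:::
::::Zv:::
:::::::::
:::::::::
:::::::::
:::::::::
k=4  :::::::::
:::::::::
:::::::::
::::ZZ:::
::::<Z:::
:::::::::
:::::::::
:::::::::
:::::::::
k=5  :::::::::
:::::::::
:::::::::
::::ZZ:::
:::::Z:::
::::v::::
:::::::::
:::::::::
:::::::::
k=6  :::::::::
:::::::::
:::::::::
::::ZZ:::
:::::Z:::
:::<Z::::
:::::::::
:::::::::
:::::::::
k=7  :::::::::
:::::::::
:::::::::
::::ZZ:::
:::^:Z:::
:::ZZ::::
:::::::::
:::::::::
:::::::::
k=8  :::::::::
:::::::::
:::::::::
::::ZZ:::
:::Z>Z:::
:::ZZ::::
:::::::::
:::::::::
:::::::::
k=9  :::::::::
:::::::::
:::::::::
::::ZZ:::
:::ZZZ:::
:::Zv::::
:::::::::
:::::::::
:::::::::
k=10  :::::::::
:::::::::
:::::::::
::::ZZ:::
:::ZZZ:::
:::Z:>:::
:::::::::
:::::::::
:::::::::
k=11  :::::::::
:::::::::
:::::::::
::::ZZ:::
:::ZZZ:::
:::Z:Z:::
:::::v:::
:::::::::
:::::::::
k=12  :::::::::
:::::::::
:::::::::
::::ZZ:::
:::ZZZ:::
:::Z:Z:::
::::<Z:::
:::::::::
:::::::::
k=13  :::::::::
:::::::::
:::::::::
::::ZZ:::
:::ZZZ:::
:::Z^Z:::
::::ZZ:::
:::::::::
:::::::::
k=14  :::::::::
:::::::::
:::::::::
::::ZZ:::
:::ZZZ:::
:::ZZ>:::
::::ZZ:::
:::::::::
:::::::::
k=15  :::::::::
:::::::::
:::::::::
::::ZZ:::
:::ZZ^:::
:::ZZ::::
::::ZZ:::
:::::::::
:::::::::
k=16  :::::::::
:::::::::
:::::::::
::::ZZ:::
:::Z<::::
:::ZZ::::
::::ZZ:::
:::::::::
:::::::::
k=17  :::::::::
:::::::::
:::::::::
::::ZZ:::
:::Z:::::
:::Zv::::
::::ZZ:::
:::::::::
:::::::::
k=18  :::::::::
:::::::::
:::::::::
::::ZZ:::
:::Z:::::
:::Z:>:::
::::ZZ:::
:::::::::
:::::::::
k=19  :::::::::
:::::::::
:::::::::
::::ZZ:::
:::Z:::::
:::Z:Z:::
::::Zv:::
:::::::::
:::::::::
k=20  :::::::::
:::::::::
:::::::::
::::ZZ:::
:::Z:::::
:::Z:Z:::
::::Z:>::
:::::::::
:::::::::
k=21  :::::::::
:::::::::
:::::::::
::::ZZ:::
:::Z:::::
:::Z:Z:::
::::Z:Z::
::::::v::
:::::::::
k=22  :::::::::
:::::::::
:::::::::
::::ZZ:::
:::Z:::::
:::Z:Z:::
::::Z:Z::
:::::<Z::
:::::::::
k=23  :::::::::
:::::::::
:::::::::
::::ZZ:::
:::Z:::::
:::Z:Z:::
::::Z^Z::
:::::ZZ::
:::::::::
k=24  :::::::::
:::::::::
:::::::::
::::ZZ:::
:::Z:::::
:::Z:Z:::
::::ZZ>::
:::::ZZ::
:::::::::
k=25  :::::::::
:::::::::
:::::::::
::::ZZ:::
:::Z:::::
:::Z:Z^::
::::ZZ:::
:::::ZZ::
:::::::::
k=26  :::::::::
:::::::::
:::::::::
::::ZZ:::
:::Z:::::
:::Z:ZZ>:
::::ZZ:::
:::::ZZ::
:::::::::
k=27  :::::::::
:::::::::
:::::::::
::::ZZ:::
:::Z:::::
:::Z:ZZZ:
::::ZZ:v:
:::::ZZ::
:::::::::
k=28  :::::::::
:::::::::
:::::::::
::::ZZ:::
:::Z:::::
:::Z:ZZZ:
::::ZZ<Z:
:::::ZZ::
:::::::::
k=29  :::::::::
:::::::::
:::::::::
::::ZZ:::
:::Z:::::
:::Z:Z^Z:
::::ZZZZ:
:::::ZZ::
:::::::::
k=30  :::::::::
:::::::::
:::::::::
::::ZZ:::
:::Z:::::
:::Z:<:Z:
::::ZZZZ:
:::::ZZ::
:::::::::
k=31  :::::::::
:::::::::
:::::::::
::::ZZ:::
:::Z:::::
:::Z:::Z:
::::ZvZZ:
:::::ZZ::
:::::::::
k=32  :::::::::
:::::::::
:::::::::
::::ZZ:::
:::Z:::::
:::Z:::Z:
::::Z:>Z:
:::::ZZ::
:::::::::
k=33  :::::::::
:::::::::
:::::::::
::::ZZ:::
:::Z:::::
:::Z::^Z:
::::Z::Z:
:::::ZZ::
:::::::::
k=34  :::::::::
:::::::::
:::::::::
::::ZZ:::
:::Z:::::
:::Z::Z>:
::::Z::Z:
:::::ZZ::
:::::::::
k=35  :::::::::
:::::::::
:::::::::
::::ZZ:::
:::Z:::^:
:::Z::Z::
::::Z::Z:
:::::ZZ::
:::::::::
k=36  :::::::::
:::::::::
:::::::::
::::ZZ:::
:::Z:::Z>
:::Z::Z::
::::Z::Z:
:::::ZZ::
:::::::::
k=37  :::::::::
:::::::::
:::::::::
::::ZZ:::
:::Z:::ZZ
:::Z::Z:v
::::Z::Z:
:::::ZZ::
:::::::::
k=38  :::::::::
:::::::::
:::::::::
::::ZZ:::
:::Z:::ZZ
:::Z::Z<Z
::::Z::Z:
:::::ZZ::
:::::::::
k=39  :::::::::
:::::::::
:::::::::
::::ZZ:::
:::Z:::^Z
:::Z::ZZZ
::::Z::Z:
:::::ZZ::
:::::::::
k=40  :::::::::
:::::::::
:::::::::
::::ZZ:::
:::Z::<:Z
:::Z::ZZZ
::::Z::Z:
:::::ZZ::
:::::::::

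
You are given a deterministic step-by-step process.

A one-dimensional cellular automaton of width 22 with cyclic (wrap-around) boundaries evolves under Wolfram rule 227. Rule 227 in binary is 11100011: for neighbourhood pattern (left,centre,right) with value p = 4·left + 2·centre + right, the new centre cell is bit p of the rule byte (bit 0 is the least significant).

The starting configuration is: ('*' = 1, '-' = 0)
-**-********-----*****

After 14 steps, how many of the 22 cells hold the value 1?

18

[0] -**-********-----*****
[1] *-**-*******-****-****
[2] **-**-*******-****-***
[3] ***-**-*******-****-**
[4] ****-**-*******-****-*
[5] *****-**-*******-****-
[6] -*****-**-*******-****
[7] *-*****-**-*******-***
[8] **-*****-**-*******-**
[9] ***-*****-**-*******-*
[10] ****-*****-**-*******-
[11] -****-*****-**-*******
[12] *-****-*****-**-******
[13] **-****-*****-**-*****
[14] ***-****-*****-**-****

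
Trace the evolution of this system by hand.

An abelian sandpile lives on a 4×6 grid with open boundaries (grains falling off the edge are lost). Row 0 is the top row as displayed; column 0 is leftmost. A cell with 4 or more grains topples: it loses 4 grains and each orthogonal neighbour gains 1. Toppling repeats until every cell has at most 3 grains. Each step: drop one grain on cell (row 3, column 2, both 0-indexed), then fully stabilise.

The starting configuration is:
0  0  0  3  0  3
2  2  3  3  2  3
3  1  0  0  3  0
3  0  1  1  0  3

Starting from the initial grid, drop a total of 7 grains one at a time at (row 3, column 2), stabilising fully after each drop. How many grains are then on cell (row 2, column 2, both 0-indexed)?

step 0: 0  0  0  3  0  3
2  2  3  3  2  3
3  1  0  0  3  0
3  0  1  1  0  3
step 1: 0  0  0  3  0  3
2  2  3  3  2  3
3  1  0  0  3  0
3  0  2  1  0  3
step 2: 0  0  0  3  0  3
2  2  3  3  2  3
3  1  0  0  3  0
3  0  3  1  0  3
step 3: 0  0  0  3  0  3
2  2  3  3  2  3
3  1  1  0  3  0
3  1  0  2  0  3
step 4: 0  0  0  3  0  3
2  2  3  3  2  3
3  1  1  0  3  0
3  1  1  2  0  3
step 5: 0  0  0  3  0  3
2  2  3  3  2  3
3  1  1  0  3  0
3  1  2  2  0  3
step 6: 0  0  0  3  0  3
2  2  3  3  2  3
3  1  1  0  3  0
3  1  3  2  0  3
step 7: 0  0  0  3  0  3
2  2  3  3  2  3
3  1  2  0  3  0
3  2  0  3  0  3

2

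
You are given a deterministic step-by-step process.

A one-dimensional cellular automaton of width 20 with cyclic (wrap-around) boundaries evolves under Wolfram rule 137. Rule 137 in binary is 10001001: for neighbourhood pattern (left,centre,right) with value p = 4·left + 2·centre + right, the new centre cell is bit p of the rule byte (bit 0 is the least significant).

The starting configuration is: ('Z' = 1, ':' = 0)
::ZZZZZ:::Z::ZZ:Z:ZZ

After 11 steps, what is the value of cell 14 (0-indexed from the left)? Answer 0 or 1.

0

step 0: ::ZZZZZ:::Z::ZZ:Z:ZZ
step 1: ::ZZZZ::Z::::Z::::Z:
step 2: Z:ZZZ:::::ZZ:::ZZ:::
step 3: ::ZZ::ZZZ:Z::Z:Z::Z:
step 4: Z:Z:::ZZ::::::::::::
step 5: ::::Z:Z::ZZZZZZZZZZ:
step 6: ZZZ::::::ZZZZZZZZZ::
step 7: ZZ::ZZZZ:ZZZZZZZZ:::
step 8: Z:::ZZZ::ZZZZZZZ::Z:
step 9: ::Z:ZZ:::ZZZZZZ:::::
step 10: Z:::Z::Z:ZZZZZ::ZZZZ
step 11: ::Z::::::ZZZZ:::ZZZZ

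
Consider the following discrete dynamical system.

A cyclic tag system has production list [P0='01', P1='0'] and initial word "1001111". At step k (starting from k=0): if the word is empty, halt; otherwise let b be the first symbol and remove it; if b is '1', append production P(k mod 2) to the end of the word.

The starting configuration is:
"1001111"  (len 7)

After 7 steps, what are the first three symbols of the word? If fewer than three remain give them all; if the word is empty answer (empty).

010

gen 0: "1001111"  (len 7)
gen 1: "00111101"  (len 8)
gen 2: "0111101"  (len 7)
gen 3: "111101"  (len 6)
gen 4: "111010"  (len 6)
gen 5: "1101001"  (len 7)
gen 6: "1010010"  (len 7)
gen 7: "01001001"  (len 8)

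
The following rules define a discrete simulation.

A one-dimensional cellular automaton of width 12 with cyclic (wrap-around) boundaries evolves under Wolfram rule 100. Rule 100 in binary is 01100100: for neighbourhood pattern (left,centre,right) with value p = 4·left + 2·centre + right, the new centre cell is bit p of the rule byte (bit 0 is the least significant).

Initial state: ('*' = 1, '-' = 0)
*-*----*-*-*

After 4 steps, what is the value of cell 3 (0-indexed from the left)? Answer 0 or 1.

0) *-*----*-*-*
1) ***----****-
2) --*-------**
3) --*--------*
4) --*--------*

0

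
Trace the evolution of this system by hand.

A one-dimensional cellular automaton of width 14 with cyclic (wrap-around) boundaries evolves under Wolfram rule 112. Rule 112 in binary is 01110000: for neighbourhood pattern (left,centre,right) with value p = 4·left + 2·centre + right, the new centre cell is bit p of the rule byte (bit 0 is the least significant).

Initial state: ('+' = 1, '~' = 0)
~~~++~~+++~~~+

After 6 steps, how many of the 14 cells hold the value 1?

5

gen 0: ~~~++~~+++~~~+
gen 1: +~~~++~~~++~~~
gen 2: ~+~~~++~~~++~~
gen 3: ~~+~~~++~~~++~
gen 4: ~~~+~~~++~~~++
gen 5: +~~~+~~~++~~~+
gen 6: ++~~~+~~~++~~~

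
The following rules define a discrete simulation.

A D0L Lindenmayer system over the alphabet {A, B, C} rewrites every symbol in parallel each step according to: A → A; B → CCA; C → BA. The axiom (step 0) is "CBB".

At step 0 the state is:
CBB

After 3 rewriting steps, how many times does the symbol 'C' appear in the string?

8

step 0: CBB
step 1: BACCACCA
step 2: CCAABABAABABAA
step 3: BABAAACCAACCAAACCAACCAAA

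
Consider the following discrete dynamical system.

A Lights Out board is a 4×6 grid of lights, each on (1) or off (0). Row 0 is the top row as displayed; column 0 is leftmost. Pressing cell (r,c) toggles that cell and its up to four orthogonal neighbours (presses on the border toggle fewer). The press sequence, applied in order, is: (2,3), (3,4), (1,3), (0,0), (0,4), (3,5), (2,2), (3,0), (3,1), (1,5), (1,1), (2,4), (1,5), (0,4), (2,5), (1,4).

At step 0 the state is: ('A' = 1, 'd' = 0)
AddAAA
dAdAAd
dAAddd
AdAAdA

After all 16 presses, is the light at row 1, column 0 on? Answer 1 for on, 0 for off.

gen 0: AddAAA
dAdAAd
dAAddd
AdAAdA
gen 1: AddAAA
dAddAd
dAdAAd
AdAddA
gen 2: AddAAA
dAddAd
dAdAdd
AdAAAd
gen 3: AdddAA
dAAAdd
dAdddd
AdAAAd
gen 4: dAddAA
AAAAdd
dAdddd
AdAAAd
gen 5: dAdAdd
AAAAAd
dAdddd
AdAAAd
gen 6: dAdAdd
AAAAAd
dAdddA
AdAAdA
gen 7: dAdAdd
AAdAAd
ddAAdA
AddAdA
gen 8: dAdAdd
AAdAAd
AdAAdA
dAdAdA
gen 9: dAdAdd
AAdAAd
AAAAdA
AdAAdA
gen 10: dAdAdA
AAdAdA
AAAAdd
AdAAdA
gen 11: dddAdA
ddAAdA
AdAAdd
AdAAdA
gen 12: dddAdA
ddAAAA
AdAdAA
AdAAAA
gen 13: dddAdd
ddAAdd
AdAdAd
AdAAAA
gen 14: ddddAA
ddAAAd
AdAdAd
AdAAAA
gen 15: ddddAA
ddAAAA
AdAddA
AdAAAd
gen 16: dddddA
ddAddd
AdAdAA
AdAAAd

0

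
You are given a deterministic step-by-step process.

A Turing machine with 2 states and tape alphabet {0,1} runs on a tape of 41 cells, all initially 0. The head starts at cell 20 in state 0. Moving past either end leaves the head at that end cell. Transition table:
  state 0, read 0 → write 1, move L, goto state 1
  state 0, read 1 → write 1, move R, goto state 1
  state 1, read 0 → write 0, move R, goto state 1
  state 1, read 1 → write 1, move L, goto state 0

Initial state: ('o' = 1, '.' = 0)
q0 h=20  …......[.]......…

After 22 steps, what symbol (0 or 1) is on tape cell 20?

gen 0: q0 h=20  …......[.]......…
gen 1: q1 h=19  …......[.]o.....…
gen 2: q1 h=20  …......[o]......…
gen 3: q0 h=19  …......[.]o.....…
gen 4: q1 h=18  …......[.]oo....…
gen 5: q1 h=19  …......[o]o.....…
gen 6: q0 h=18  …......[.]oo....…
gen 7: q1 h=17  …......[.]ooo...…
gen 8: q1 h=18  …......[o]oo....…
gen 9: q0 h=17  …......[.]ooo...…
gen 10: q1 h=16  …......[.]oooo..…
gen 11: q1 h=17  …......[o]ooo...…
gen 12: q0 h=16  …......[.]oooo..…
gen 13: q1 h=15  …......[.]ooooo.…
gen 14: q1 h=16  …......[o]oooo..…
gen 15: q0 h=15  …......[.]ooooo.…
gen 16: q1 h=14  …......[.]oooooo…
gen 17: q1 h=15  …......[o]ooooo.…
gen 18: q0 h=14  …......[.]oooooo…
gen 19: q1 h=13  …......[.]oooooo…
gen 20: q1 h=14  …......[o]oooooo…
gen 21: q0 h=13  …......[.]oooooo…
gen 22: q1 h=12  …......[.]oooooo…

1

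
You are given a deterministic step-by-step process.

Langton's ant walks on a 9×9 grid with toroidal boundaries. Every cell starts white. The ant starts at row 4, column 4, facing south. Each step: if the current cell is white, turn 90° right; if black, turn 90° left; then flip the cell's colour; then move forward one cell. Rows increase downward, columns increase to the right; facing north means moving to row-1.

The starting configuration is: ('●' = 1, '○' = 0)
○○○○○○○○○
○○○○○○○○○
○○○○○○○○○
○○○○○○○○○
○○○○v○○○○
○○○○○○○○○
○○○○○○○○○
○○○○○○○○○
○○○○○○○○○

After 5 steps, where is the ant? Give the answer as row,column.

4,5

step 0: ○○○○○○○○○
○○○○○○○○○
○○○○○○○○○
○○○○○○○○○
○○○○v○○○○
○○○○○○○○○
○○○○○○○○○
○○○○○○○○○
○○○○○○○○○
step 1: ○○○○○○○○○
○○○○○○○○○
○○○○○○○○○
○○○○○○○○○
○○○<●○○○○
○○○○○○○○○
○○○○○○○○○
○○○○○○○○○
○○○○○○○○○
step 2: ○○○○○○○○○
○○○○○○○○○
○○○○○○○○○
○○○^○○○○○
○○○●●○○○○
○○○○○○○○○
○○○○○○○○○
○○○○○○○○○
○○○○○○○○○
step 3: ○○○○○○○○○
○○○○○○○○○
○○○○○○○○○
○○○●>○○○○
○○○●●○○○○
○○○○○○○○○
○○○○○○○○○
○○○○○○○○○
○○○○○○○○○
step 4: ○○○○○○○○○
○○○○○○○○○
○○○○○○○○○
○○○●●○○○○
○○○●v○○○○
○○○○○○○○○
○○○○○○○○○
○○○○○○○○○
○○○○○○○○○
step 5: ○○○○○○○○○
○○○○○○○○○
○○○○○○○○○
○○○●●○○○○
○○○●○>○○○
○○○○○○○○○
○○○○○○○○○
○○○○○○○○○
○○○○○○○○○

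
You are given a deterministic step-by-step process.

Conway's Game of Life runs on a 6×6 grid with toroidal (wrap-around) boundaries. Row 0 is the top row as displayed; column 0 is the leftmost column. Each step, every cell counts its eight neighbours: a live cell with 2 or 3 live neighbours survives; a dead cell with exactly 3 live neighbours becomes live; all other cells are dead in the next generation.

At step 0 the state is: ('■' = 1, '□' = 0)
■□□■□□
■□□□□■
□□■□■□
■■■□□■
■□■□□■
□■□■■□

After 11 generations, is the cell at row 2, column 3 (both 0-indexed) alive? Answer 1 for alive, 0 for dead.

0

0) ■□□■□□
■□□□□■
□□■□■□
■■■□□■
■□■□□■
□■□■■□
1) ■■■■□□
■■□■■■
□□■■■□
□□■□■□
□□□□□□
□■□■■□
2) □□□□□□
□□□□□□
■□□□□□
□□■□■□
□□■□■□
■■□■■□
3) □□□□□□
□□□□□□
□□□□□□
□■□□□■
□□■□■□
□■■■■■
4) □□■■■□
□□□□□□
□□□□□□
□□□□□□
□□□□□□
□■■□■■
5) □■■□■■
□□□■□□
□□□□□□
□□□□□□
□□□□□□
□■■□■■
6) □■□□□■
□□■■■□
□□□□□□
□□□□□□
□□□□□□
□■■□■■
7) □■□□□■
□□■■■□
□□□■□□
□□□□□□
□□□□□□
□■■□■■
8) □■□□□■
□□■■■□
□□■■■□
□□□□□□
□□□□□□
□■■□■■
9) □■□□□■
□■□□□■
□□■□■□
□□□■□□
□□□□□□
□■■□■■
10) □■□□□■
□■■□■■
□□■■■□
□□□■□□
□□■■■□
□■■□■■
11) □□□□□□
□■□□□■
□■□□□■
□□□□□□
□■□□□■
□■□□□■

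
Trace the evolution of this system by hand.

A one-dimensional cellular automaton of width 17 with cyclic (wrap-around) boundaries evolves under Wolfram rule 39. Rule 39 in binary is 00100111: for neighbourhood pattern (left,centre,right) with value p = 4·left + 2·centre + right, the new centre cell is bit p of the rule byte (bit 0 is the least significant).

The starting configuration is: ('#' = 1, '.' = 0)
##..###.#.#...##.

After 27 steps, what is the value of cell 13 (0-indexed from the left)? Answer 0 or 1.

0

step 0: ##..###.#.#...##.
step 1: ...#...####.##..#
step 2: .###.##....#...##
step 3: #...#...####.##..
step 4: #.###.##....#...#
step 5: .#...#...####.##.
step 6: ##.###.##....#...
step 7: ..#...#...####.##
step 8: .##.###.##....#..
step 9: #..#...#...####.#
step 10: ..##.###.##....#.
step 11: ##..#...#...####.
step 12: ...##.###.##....#
step 13: .##..#...#...####
step 14: #...##.###.##....
step 15: #.##..#...#...###
step 16: .#...##.###.##...
step 17: ##.##..#...#...##
step 18: ..#...##.###.##..
step 19: ###.##..#...#...#
step 20: ...#...##.###.##.
step 21: ####.##..#...#...
step 22: ....#...##.###.##
step 23: .####.##..#...#..
step 24: #....#...##.###.#
step 25: ..####.##..#...#.
step 26: ##....#...##.###.
step 27: ...####.##..#...#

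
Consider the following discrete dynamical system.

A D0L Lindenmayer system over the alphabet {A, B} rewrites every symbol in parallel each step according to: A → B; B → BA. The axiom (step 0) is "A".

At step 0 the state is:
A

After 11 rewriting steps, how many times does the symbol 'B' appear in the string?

gen 0: A
gen 1: B
gen 2: BA
gen 3: BAB
gen 4: BABBA
gen 5: BABBABAB
gen 6: BABBABABBABBA
gen 7: BABBABABBABBABABBABAB
gen 8: BABBABABBABBABABBABABBABBABABBABBA
gen 9: BABBABABBABBABABBABABBABBABABBABBABABBABABBABBABABBABAB
gen 10: BABBABABBABBABABBABABBABBABABBABBABABBABABBABBABABBABABBABBABABBABBABABBABABBABBABABBABBA
gen 11: BABBABABBABBABABBABABBABBABABBABBABABBABABBABBABABBABABBAB…BBABABBABABBABBABABBABABBABBABABBABBABABBABABBABBABABBABAB  (len 144)

89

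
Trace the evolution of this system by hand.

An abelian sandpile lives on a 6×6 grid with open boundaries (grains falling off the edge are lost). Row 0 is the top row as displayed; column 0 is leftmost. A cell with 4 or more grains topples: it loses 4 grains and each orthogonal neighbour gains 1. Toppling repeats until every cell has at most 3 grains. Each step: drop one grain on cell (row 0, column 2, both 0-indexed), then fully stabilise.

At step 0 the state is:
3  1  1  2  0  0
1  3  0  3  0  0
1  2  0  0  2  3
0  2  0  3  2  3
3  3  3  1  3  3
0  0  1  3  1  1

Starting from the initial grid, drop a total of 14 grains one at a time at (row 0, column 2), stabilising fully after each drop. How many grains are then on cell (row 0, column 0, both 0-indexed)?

gen 0: 3  1  1  2  0  0
1  3  0  3  0  0
1  2  0  0  2  3
0  2  0  3  2  3
3  3  3  1  3  3
0  0  1  3  1  1
gen 1: 3  1  2  2  0  0
1  3  0  3  0  0
1  2  0  0  2  3
0  2  0  3  2  3
3  3  3  1  3  3
0  0  1  3  1  1
gen 2: 3  1  3  2  0  0
1  3  0  3  0  0
1  2  0  0  2  3
0  2  0  3  2  3
3  3  3  1  3  3
0  0  1  3  1  1
gen 3: 3  2  0  3  0  0
1  3  1  3  0  0
1  2  0  0  2  3
0  2  0  3  2  3
3  3  3  1  3  3
0  0  1  3  1  1
gen 4: 3  2  1  3  0  0
1  3  1  3  0  0
1  2  0  0  2  3
0  2  0  3  2  3
3  3  3  1  3  3
0  0  1  3  1  1
gen 5: 3  2  2  3  0  0
1  3  1  3  0  0
1  2  0  0  2  3
0  2  0  3  2  3
3  3  3  1  3  3
0  0  1  3  1  1
gen 6: 3  2  3  3  0  0
1  3  1  3  0  0
1  2  0  0  2  3
0  2  0  3  2  3
3  3  3  1  3  3
0  0  1  3  1  1
gen 7: 3  3  1  1  1  0
1  3  3  0  1  0
1  2  0  1  2  3
0  2  0  3  2  3
3  3  3  1  3  3
0  0  1  3  1  1
gen 8: 3  3  2  1  1  0
1  3  3  0  1  0
1  2  0  1  2  3
0  2  0  3  2  3
3  3  3  1  3  3
0  0  1  3  1  1
gen 9: 3  3  3  1  1  0
1  3  3  0  1  0
1  2  0  1  2  3
0  2  0  3  2  3
3  3  3  1  3  3
0  0  1  3  1  1
gen 10: 0  2  2  2  1  0
3  1  1  1  1  0
1  3  1  1  2  3
0  2  0  3  2  3
3  3  3  1  3  3
0  0  1  3  1  1
gen 11: 0  2  3  2  1  0
3  1  1  1  1  0
1  3  1  1  2  3
0  2  0  3  2  3
3  3  3  1  3  3
0  0  1  3  1  1
gen 12: 0  3  0  3  1  0
3  1  2  1  1  0
1  3  1  1  2  3
0  2  0  3  2  3
3  3  3  1  3  3
0  0  1  3  1  1
gen 13: 0  3  1  3  1  0
3  1  2  1  1  0
1  3  1  1  2  3
0  2  0  3  2  3
3  3  3  1  3  3
0  0  1  3  1  1
gen 14: 0  3  2  3  1  0
3  1  2  1  1  0
1  3  1  1  2  3
0  2  0  3  2  3
3  3  3  1  3  3
0  0  1  3  1  1

0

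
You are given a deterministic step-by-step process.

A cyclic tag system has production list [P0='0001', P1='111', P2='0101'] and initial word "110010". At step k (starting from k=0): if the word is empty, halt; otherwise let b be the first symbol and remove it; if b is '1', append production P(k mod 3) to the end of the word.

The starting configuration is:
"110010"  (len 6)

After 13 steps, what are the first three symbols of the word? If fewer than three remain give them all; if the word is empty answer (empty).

111

0) "110010"  (len 6)
1) "100100001"  (len 9)
2) "00100001111"  (len 11)
3) "0100001111"  (len 10)
4) "100001111"  (len 9)
5) "00001111111"  (len 11)
6) "0001111111"  (len 10)
7) "001111111"  (len 9)
8) "01111111"  (len 8)
9) "1111111"  (len 7)
10) "1111110001"  (len 10)
11) "111110001111"  (len 12)
12) "111100011110101"  (len 15)
13) "111000111101010001"  (len 18)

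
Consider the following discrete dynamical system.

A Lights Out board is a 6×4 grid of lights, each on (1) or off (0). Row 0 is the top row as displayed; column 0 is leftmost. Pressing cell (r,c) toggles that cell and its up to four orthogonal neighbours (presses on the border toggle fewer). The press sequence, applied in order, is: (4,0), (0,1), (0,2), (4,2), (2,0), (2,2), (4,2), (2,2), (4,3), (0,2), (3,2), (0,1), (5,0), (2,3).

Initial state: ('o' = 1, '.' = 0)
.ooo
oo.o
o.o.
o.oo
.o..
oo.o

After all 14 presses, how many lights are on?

11

[0] .ooo
oo.o
o.o.
o.oo
.o..
oo.o
[1] .ooo
oo.o
o.o.
..oo
o...
.o.o
[2] o..o
o..o
o.o.
..oo
o...
.o.o
[3] ooo.
o.oo
o.o.
..oo
o...
.o.o
[4] ooo.
o.oo
o.o.
...o
oooo
.ooo
[5] ooo.
..oo
.oo.
o..o
oooo
.ooo
[6] ooo.
...o
...o
o.oo
oooo
.ooo
[7] ooo.
...o
...o
o..o
o...
.o.o
[8] ooo.
..oo
.oo.
o.oo
o...
.o.o
[9] ooo.
..oo
.oo.
o.o.
o.oo
.o..
[10] o..o
...o
.oo.
o.o.
o.oo
.o..
[11] o..o
...o
.o..
oo.o
o..o
.o..
[12] .ooo
.o.o
.o..
oo.o
o..o
.o..
[13] .ooo
.o.o
.o..
oo.o
...o
o...
[14] .ooo
.o..
.ooo
oo..
...o
o...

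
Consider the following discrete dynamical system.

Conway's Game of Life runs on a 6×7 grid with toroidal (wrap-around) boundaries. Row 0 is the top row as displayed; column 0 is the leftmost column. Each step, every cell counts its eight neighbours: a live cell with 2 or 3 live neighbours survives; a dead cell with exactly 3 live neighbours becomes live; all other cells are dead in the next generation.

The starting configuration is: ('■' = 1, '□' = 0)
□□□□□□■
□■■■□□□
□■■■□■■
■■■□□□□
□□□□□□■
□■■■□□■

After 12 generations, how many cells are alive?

14

step 0: □□□□□□■
□■■■□□□
□■■■□■■
■■■□□□□
□□□□□□■
□■■■□□■
step 1: □□□□□□□
□■□■■■■
□□□□■□■
□□□■□■□
□□□■□□■
□□■□□■■
step 2: ■□■■□□□
■□□■■□■
■□■□□□■
□□□■□■■
□□■■□□■
□□□□□■■
step 3: ■■■■□□□
□□□□■■□
□■■□□□□
□■□■■■□
■□■■□□□
■■□□■■■
step 4: □□■■□□□
■□□□■□□
□■■□□□□
■□□□■□□
□□□□□□□
□□□□■■□
step 5: □□□■□■□
□□□□□□□
■■□■□□□
□■□□□□□
□□□□■■□
□□□■■□□
step 6: □□□■□□□
□□■□■□□
■■■□□□□
■■■□■□□
□□□■■■□
□□□■□□□
step 7: □□■■■□□
□□■□□□□
■□□□□□□
■□□□■■■
□■□□□■□
□□■■□□□
step 8: □■□□■□□
□■■□□□□
■■□□□■□
■■□□■■□
■■■■□■□
□■□□□□□
step 9: ■■□□□□□
□□■□□□□
□□□□■■□
□□□■□■□
□□□■□■□
□□□■■□□
step 10: □■■■□□□
□■□□□□□
□□□■■■□
□□□■□■■
□□■■□■□
□□■■■□□
step 11: □■□□■□□
□■□□□□□
□□■■□■■
□□□□□□■
□□□□□■■
□□□□□□□
step 12: □□□□□□□
■■□■■■□
■□■□□■■
■□□□■□□
□□□□□■■
□□□□□■□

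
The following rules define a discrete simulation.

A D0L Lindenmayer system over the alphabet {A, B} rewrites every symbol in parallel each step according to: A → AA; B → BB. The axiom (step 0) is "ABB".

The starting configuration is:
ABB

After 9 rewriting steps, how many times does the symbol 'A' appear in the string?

k=0  ABB
k=1  AABBBB
k=2  AAAABBBBBBBB
k=3  AAAAAAAABBBBBBBBBBBBBBBB
k=4  AAAAAAAAAAAAAAAABBBBBBBBBBBBBBBBBBBBBBBBBBBBBBBB
k=5  AAAAAAAAAAAAAAAAAAAAAAAAAAAAAAAABBBBBBBBBBBBBBBBBBBBBBBBBBBBBBBBBBBBBBBBBBBBBBBBBBBBBBBBBBBBBBBB
k=6  AAAAAAAAAAAAAAAAAAAAAAAAAAAAAAAAAAAAAAAAAAAAAAAAAAAAAAAAAA…BBBBBBBBBBBBBBBBBBBBBBBBBBBBBBBBBBBBBBBBBBBBBBBBBBBBBBBBBB  (len 192)
k=7  AAAAAAAAAAAAAAAAAAAAAAAAAAAAAAAAAAAAAAAAAAAAAAAAAAAAAAAAAA…BBBBBBBBBBBBBBBBBBBBBBBBBBBBBBBBBBBBBBBBBBBBBBBBBBBBBBBBBB  (len 384)
k=8  AAAAAAAAAAAAAAAAAAAAAAAAAAAAAAAAAAAAAAAAAAAAAAAAAAAAAAAAAA…BBBBBBBBBBBBBBBBBBBBBBBBBBBBBBBBBBBBBBBBBBBBBBBBBBBBBBBBBB  (len 768)
k=9  AAAAAAAAAAAAAAAAAAAAAAAAAAAAAAAAAAAAAAAAAAAAAAAAAAAAAAAAAA…BBBBBBBBBBBBBBBBBBBBBBBBBBBBBBBBBBBBBBBBBBBBBBBBBBBBBBBBBB  (len 1536)

512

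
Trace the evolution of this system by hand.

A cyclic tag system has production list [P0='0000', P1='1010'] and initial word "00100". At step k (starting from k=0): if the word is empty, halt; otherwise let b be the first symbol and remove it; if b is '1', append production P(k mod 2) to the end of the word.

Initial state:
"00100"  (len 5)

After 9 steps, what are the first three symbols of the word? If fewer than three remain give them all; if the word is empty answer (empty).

t=0: "00100"  (len 5)
t=1: "0100"  (len 4)
t=2: "100"  (len 3)
t=3: "000000"  (len 6)
t=4: "00000"  (len 5)
t=5: "0000"  (len 4)
t=6: "000"  (len 3)
t=7: "00"  (len 2)
t=8: "0"  (len 1)
t=9: (halted — word empty)

(empty)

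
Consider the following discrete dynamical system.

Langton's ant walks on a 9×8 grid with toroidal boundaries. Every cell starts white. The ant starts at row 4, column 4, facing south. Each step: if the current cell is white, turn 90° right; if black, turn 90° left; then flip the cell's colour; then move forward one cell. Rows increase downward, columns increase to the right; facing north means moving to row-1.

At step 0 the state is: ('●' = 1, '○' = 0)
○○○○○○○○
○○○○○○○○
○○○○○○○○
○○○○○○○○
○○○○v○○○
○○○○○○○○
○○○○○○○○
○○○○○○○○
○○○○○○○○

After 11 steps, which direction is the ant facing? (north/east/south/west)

k=0  ○○○○○○○○
○○○○○○○○
○○○○○○○○
○○○○○○○○
○○○○v○○○
○○○○○○○○
○○○○○○○○
○○○○○○○○
○○○○○○○○
k=1  ○○○○○○○○
○○○○○○○○
○○○○○○○○
○○○○○○○○
○○○<●○○○
○○○○○○○○
○○○○○○○○
○○○○○○○○
○○○○○○○○
k=2  ○○○○○○○○
○○○○○○○○
○○○○○○○○
○○○^○○○○
○○○●●○○○
○○○○○○○○
○○○○○○○○
○○○○○○○○
○○○○○○○○
k=3  ○○○○○○○○
○○○○○○○○
○○○○○○○○
○○○●>○○○
○○○●●○○○
○○○○○○○○
○○○○○○○○
○○○○○○○○
○○○○○○○○
k=4  ○○○○○○○○
○○○○○○○○
○○○○○○○○
○○○●●○○○
○○○●v○○○
○○○○○○○○
○○○○○○○○
○○○○○○○○
○○○○○○○○
k=5  ○○○○○○○○
○○○○○○○○
○○○○○○○○
○○○●●○○○
○○○●○>○○
○○○○○○○○
○○○○○○○○
○○○○○○○○
○○○○○○○○
k=6  ○○○○○○○○
○○○○○○○○
○○○○○○○○
○○○●●○○○
○○○●○●○○
○○○○○v○○
○○○○○○○○
○○○○○○○○
○○○○○○○○
k=7  ○○○○○○○○
○○○○○○○○
○○○○○○○○
○○○●●○○○
○○○●○●○○
○○○○<●○○
○○○○○○○○
○○○○○○○○
○○○○○○○○
k=8  ○○○○○○○○
○○○○○○○○
○○○○○○○○
○○○●●○○○
○○○●^●○○
○○○○●●○○
○○○○○○○○
○○○○○○○○
○○○○○○○○
k=9  ○○○○○○○○
○○○○○○○○
○○○○○○○○
○○○●●○○○
○○○●●>○○
○○○○●●○○
○○○○○○○○
○○○○○○○○
○○○○○○○○
k=10  ○○○○○○○○
○○○○○○○○
○○○○○○○○
○○○●●^○○
○○○●●○○○
○○○○●●○○
○○○○○○○○
○○○○○○○○
○○○○○○○○
k=11  ○○○○○○○○
○○○○○○○○
○○○○○○○○
○○○●●●>○
○○○●●○○○
○○○○●●○○
○○○○○○○○
○○○○○○○○
○○○○○○○○

east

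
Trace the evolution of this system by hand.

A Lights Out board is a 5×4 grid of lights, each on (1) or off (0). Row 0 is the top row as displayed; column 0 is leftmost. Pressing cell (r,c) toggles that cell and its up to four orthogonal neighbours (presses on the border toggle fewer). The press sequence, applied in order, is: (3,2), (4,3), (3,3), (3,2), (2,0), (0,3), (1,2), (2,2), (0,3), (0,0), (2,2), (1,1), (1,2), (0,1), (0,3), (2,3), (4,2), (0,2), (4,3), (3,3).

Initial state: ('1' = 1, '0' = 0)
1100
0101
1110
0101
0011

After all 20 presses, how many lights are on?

12

[0] 1100
0101
1110
0101
0011
[1] 1100
0101
1100
0010
0001
[2] 1100
0101
1100
0011
0010
[3] 1100
0101
1101
0000
0011
[4] 1100
0101
1111
0111
0001
[5] 1100
1101
0011
1111
0001
[6] 1111
1100
0011
1111
0001
[7] 1101
1011
0001
1111
0001
[8] 1101
1001
0110
1101
0001
[9] 1110
1000
0110
1101
0001
[10] 0010
0000
0110
1101
0001
[11] 0010
0010
0001
1111
0001
[12] 0110
1100
0101
1111
0001
[13] 0100
1011
0111
1111
0001
[14] 1010
1111
0111
1111
0001
[15] 1001
1110
0111
1111
0001
[16] 1001
1111
0100
1110
0001
[17] 1001
1111
0100
1100
0110
[18] 1110
1101
0100
1100
0110
[19] 1110
1101
0100
1101
0101
[20] 1110
1101
0101
1110
0100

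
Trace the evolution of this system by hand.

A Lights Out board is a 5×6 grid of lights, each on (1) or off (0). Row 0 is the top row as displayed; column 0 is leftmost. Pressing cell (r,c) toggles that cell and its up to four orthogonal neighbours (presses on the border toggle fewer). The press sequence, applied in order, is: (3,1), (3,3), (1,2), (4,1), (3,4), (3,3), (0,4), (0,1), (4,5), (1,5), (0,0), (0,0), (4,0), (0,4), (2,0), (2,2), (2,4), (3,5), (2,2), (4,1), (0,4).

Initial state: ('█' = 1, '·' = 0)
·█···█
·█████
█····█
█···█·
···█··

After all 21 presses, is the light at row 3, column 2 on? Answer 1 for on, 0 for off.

1

[0] ·█···█
·█████
█····█
█···█·
···█··
[1] ·█···█
·█████
██···█
·██·█·
·█·█··
[2] ·█···█
·█████
██·█·█
·█·█··
·█····
[3] ·██··█
····██
████·█
·█·█··
·█····
[4] ·██··█
····██
████·█
···█··
█·█···
[5] ·██··█
····██
██████
····██
█·█·█·
[6] ·██··█
····██
███·██
··██·█
█·███·
[7] ·████·
·····█
███·██
··██·█
█·███·
[8] █··██·
·█···█
███·██
··██·█
█·███·
[9] █··██·
·█···█
███·██
··██··
█·██·█
[10] █··███
·█··█·
███·█·
··██··
█·██·█
[11] ·█·███
██··█·
███·█·
··██··
█·██·█
[12] █··███
·█··█·
███·█·
··██··
█·██·█
[13] █··███
·█··█·
███·█·
█·██··
·███·█
[14] █·····
·█····
███·█·
█·██··
·███·█
[15] █·····
██····
··█·█·
··██··
·███·█
[16] █·····
███···
·█·██·
···█··
·███·█
[17] █·····
███·█·
·█···█
···██·
·███·█
[18] █·····
███·█·
·█····
···█·█
·███··
[19] █·····
██··█·
··██··
··██·█
·███··
[20] █·····
██··█·
··██··
·███·█
█··█··
[21] █··███
██····
··██··
·███·█
█··█··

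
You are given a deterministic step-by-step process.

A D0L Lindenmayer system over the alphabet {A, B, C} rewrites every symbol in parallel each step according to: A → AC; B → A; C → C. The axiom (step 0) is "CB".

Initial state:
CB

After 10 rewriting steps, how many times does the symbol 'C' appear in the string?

10

k=0  CB
k=1  CA
k=2  CAC
k=3  CACC
k=4  CACCC
k=5  CACCCC
k=6  CACCCCC
k=7  CACCCCCC
k=8  CACCCCCCC
k=9  CACCCCCCCC
k=10  CACCCCCCCCC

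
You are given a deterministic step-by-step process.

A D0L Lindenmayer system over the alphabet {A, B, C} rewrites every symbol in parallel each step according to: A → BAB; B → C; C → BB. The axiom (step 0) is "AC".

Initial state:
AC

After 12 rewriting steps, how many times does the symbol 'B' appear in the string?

[0] AC
[1] BABBB
[2] CBABCCC
[3] BBCBABCBBBBBB
[4] CCBBCBABCBBCCCCCC
[5] BBBBCCBBCBABCBBCCBBBBBBBBBBBB
[6] CCCCBBBBCCBBCBABCBBCCBBBBCCCCCCCCCCCC
[7] BBBBBBBBCCCCBBBBCCBBCBABCBBCCBBBBCCCCBBBBBBBBBBBBBBBBBBBBBBBB
[8] CCCCCCCCBBBBBBBBCCCCBBBBCCBBCBABCBBCCBBBBCCCCBBBBBBBBCCCCCCCCCCCCCCCCCCCCCCCC
[9] BBBBBBBBBBBBBBBBCCCCCCCCBBBBBBBBCCCCBBBBCCBBCBABCBBCCBBBBC…BBCCCCCCCCBBBBBBBBBBBBBBBBBBBBBBBBBBBBBBBBBBBBBBBBBBBBBBBB  (len 125)
[10] CCCCCCCCCCCCCCCCBBBBBBBBBBBBBBBBCCCCCCCCBBBBBBBBCCCCBBBBCC…BBBBBBBBBBCCCCCCCCCCCCCCCCCCCCCCCCCCCCCCCCCCCCCCCCCCCCCCCC  (len 157)
[11] BBBBBBBBBBBBBBBBBBBBBBBBBBBBBBBBCCCCCCCCCCCCCCCCBBBBBBBBBB…BBBBBBBBBBBBBBBBBBBBBBBBBBBBBBBBBBBBBBBBBBBBBBBBBBBBBBBBBB  (len 253)
[12] CCCCCCCCCCCCCCCCCCCCCCCCCCCCCCCCBBBBBBBBBBBBBBBBBBBBBBBBBB…CCCCCCCCCCCCCCCCCCCCCCCCCCCCCCCCCCCCCCCCCCCCCCCCCCCCCCCCCC  (len 317)

126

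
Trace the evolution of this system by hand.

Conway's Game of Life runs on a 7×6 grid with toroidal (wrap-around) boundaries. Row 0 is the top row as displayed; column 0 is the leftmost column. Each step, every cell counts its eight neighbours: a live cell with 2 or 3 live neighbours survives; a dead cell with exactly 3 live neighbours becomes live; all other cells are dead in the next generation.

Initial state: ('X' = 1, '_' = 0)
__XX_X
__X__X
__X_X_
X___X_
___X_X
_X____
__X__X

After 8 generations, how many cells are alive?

1

gen 0: __XX_X
__X__X
__X_X_
X___X_
___X_X
_X____
__X__X
gen 1: XXXX_X
_XX__X
_X__X_
____X_
X___XX
X_X_X_
XXXXX_
gen 2: ______
_____X
XXXXXX
X__XX_
XX__X_
__X___
______
gen 3: ______
_XXX_X
_XX___
______
XXX_X_
_X____
______
gen 4: __X___
XX_X__
XX_X__
X__X__
XXX___
XXX___
______
gen 5: _XX___
X__X__
___XXX
___X_X
___X_X
X_X___
__X___
gen 6: _XXX__
XX_X_X
X_XX_X
X_XX_X
X_XX_X
_XXX__
__XX__
gen 7: ______
_____X
______
______
_____X
X_____
____X_
gen 8: ______
______
______
______
______
_____X
______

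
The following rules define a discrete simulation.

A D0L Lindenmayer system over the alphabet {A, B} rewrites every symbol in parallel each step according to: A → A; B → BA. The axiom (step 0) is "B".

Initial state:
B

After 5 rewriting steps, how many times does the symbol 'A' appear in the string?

gen 0: B
gen 1: BA
gen 2: BAA
gen 3: BAAA
gen 4: BAAAA
gen 5: BAAAAA

5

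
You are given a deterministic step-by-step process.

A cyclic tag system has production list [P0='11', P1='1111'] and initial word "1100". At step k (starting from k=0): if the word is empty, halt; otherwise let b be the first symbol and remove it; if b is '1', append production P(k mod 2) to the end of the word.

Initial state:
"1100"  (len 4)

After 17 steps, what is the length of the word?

31

k=0  "1100"  (len 4)
k=1  "10011"  (len 5)
k=2  "00111111"  (len 8)
k=3  "0111111"  (len 7)
k=4  "111111"  (len 6)
k=5  "1111111"  (len 7)
k=6  "1111111111"  (len 10)
k=7  "11111111111"  (len 11)
k=8  "11111111111111"  (len 14)
k=9  "111111111111111"  (len 15)
k=10  "111111111111111111"  (len 18)
k=11  "1111111111111111111"  (len 19)
k=12  "1111111111111111111111"  (len 22)
k=13  "11111111111111111111111"  (len 23)
k=14  "11111111111111111111111111"  (len 26)
k=15  "111111111111111111111111111"  (len 27)
k=16  "111111111111111111111111111111"  (len 30)
k=17  "1111111111111111111111111111111"  (len 31)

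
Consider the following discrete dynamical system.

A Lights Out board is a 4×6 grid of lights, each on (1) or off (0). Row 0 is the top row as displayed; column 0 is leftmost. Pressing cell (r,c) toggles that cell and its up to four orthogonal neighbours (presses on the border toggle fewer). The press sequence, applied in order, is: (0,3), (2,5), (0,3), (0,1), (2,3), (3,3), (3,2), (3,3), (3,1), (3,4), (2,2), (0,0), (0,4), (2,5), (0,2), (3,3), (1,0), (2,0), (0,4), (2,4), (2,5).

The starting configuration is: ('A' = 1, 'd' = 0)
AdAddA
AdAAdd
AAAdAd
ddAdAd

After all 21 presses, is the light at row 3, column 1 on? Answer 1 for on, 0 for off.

0

step 0: AdAddA
AdAAdd
AAAdAd
ddAdAd
step 1: AddAAA
AdAddd
AAAdAd
ddAdAd
step 2: AddAAA
AdAddA
AAAddA
ddAdAA
step 3: AdAddA
AdAAdA
AAAddA
ddAdAA
step 4: dAdddA
AAAAdA
AAAddA
ddAdAA
step 5: dAdddA
AAAddA
AAdAAA
ddAAAA
step 6: dAdddA
AAAddA
AAddAA
dddddA
step 7: dAdddA
AAAddA
AAAdAA
dAAAdA
step 8: dAdddA
AAAddA
AAAAAA
dAddAA
step 9: dAdddA
AAAddA
AdAAAA
AdAdAA
step 10: dAdddA
AAAddA
AdAAdA
AdAAdd
step 11: dAdddA
AAdddA
AAdddA
AddAdd
step 12: AddddA
dAdddA
AAdddA
AddAdd
step 13: AddAAd
dAddAA
AAdddA
AddAdd
step 14: AddAAd
dAddAd
AAddAd
AddAdA
step 15: AAAdAd
dAAdAd
AAddAd
AddAdA
step 16: AAAdAd
dAAdAd
AAdAAd
AdAdAA
step 17: dAAdAd
AdAdAd
dAdAAd
AdAdAA
step 18: dAAdAd
ddAdAd
AddAAd
ddAdAA
step 19: dAAAdA
ddAddd
AddAAd
ddAdAA
step 20: dAAAdA
ddAdAd
AddddA
ddAddA
step 21: dAAAdA
ddAdAA
AdddAd
ddAddd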